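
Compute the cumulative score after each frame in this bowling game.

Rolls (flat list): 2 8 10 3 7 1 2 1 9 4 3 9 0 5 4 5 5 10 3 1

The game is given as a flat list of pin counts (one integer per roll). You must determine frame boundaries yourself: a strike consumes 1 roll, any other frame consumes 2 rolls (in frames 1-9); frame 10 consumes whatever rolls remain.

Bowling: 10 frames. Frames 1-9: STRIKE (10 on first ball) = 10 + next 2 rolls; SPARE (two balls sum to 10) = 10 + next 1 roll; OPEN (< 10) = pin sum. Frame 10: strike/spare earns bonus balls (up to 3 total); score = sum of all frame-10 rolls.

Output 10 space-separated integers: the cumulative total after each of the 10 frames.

Answer: 20 40 51 54 68 75 84 93 113 127

Derivation:
Frame 1: SPARE (2+8=10). 10 + next roll (10) = 20. Cumulative: 20
Frame 2: STRIKE. 10 + next two rolls (3+7) = 20. Cumulative: 40
Frame 3: SPARE (3+7=10). 10 + next roll (1) = 11. Cumulative: 51
Frame 4: OPEN (1+2=3). Cumulative: 54
Frame 5: SPARE (1+9=10). 10 + next roll (4) = 14. Cumulative: 68
Frame 6: OPEN (4+3=7). Cumulative: 75
Frame 7: OPEN (9+0=9). Cumulative: 84
Frame 8: OPEN (5+4=9). Cumulative: 93
Frame 9: SPARE (5+5=10). 10 + next roll (10) = 20. Cumulative: 113
Frame 10: STRIKE. Sum of all frame-10 rolls (10+3+1) = 14. Cumulative: 127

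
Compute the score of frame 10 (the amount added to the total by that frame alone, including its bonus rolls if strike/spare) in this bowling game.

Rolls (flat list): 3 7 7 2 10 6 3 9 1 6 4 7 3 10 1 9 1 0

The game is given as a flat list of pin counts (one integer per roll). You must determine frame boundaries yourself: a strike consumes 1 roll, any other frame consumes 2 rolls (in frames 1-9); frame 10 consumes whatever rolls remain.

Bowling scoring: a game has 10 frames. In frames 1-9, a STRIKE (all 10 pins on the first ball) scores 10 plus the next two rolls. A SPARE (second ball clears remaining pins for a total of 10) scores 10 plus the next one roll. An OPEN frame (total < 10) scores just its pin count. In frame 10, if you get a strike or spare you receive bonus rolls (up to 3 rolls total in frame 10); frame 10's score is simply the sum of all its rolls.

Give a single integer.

Frame 1: SPARE (3+7=10). 10 + next roll (7) = 17. Cumulative: 17
Frame 2: OPEN (7+2=9). Cumulative: 26
Frame 3: STRIKE. 10 + next two rolls (6+3) = 19. Cumulative: 45
Frame 4: OPEN (6+3=9). Cumulative: 54
Frame 5: SPARE (9+1=10). 10 + next roll (6) = 16. Cumulative: 70
Frame 6: SPARE (6+4=10). 10 + next roll (7) = 17. Cumulative: 87
Frame 7: SPARE (7+3=10). 10 + next roll (10) = 20. Cumulative: 107
Frame 8: STRIKE. 10 + next two rolls (1+9) = 20. Cumulative: 127
Frame 9: SPARE (1+9=10). 10 + next roll (1) = 11. Cumulative: 138
Frame 10: OPEN. Sum of all frame-10 rolls (1+0) = 1. Cumulative: 139

Answer: 1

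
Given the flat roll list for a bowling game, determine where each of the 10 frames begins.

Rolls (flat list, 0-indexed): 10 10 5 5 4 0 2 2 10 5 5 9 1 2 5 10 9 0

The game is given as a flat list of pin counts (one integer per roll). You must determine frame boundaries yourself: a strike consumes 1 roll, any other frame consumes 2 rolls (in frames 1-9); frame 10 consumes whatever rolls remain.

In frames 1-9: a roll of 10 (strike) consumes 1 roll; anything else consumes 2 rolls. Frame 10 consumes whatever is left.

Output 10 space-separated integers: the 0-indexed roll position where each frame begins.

Answer: 0 1 2 4 6 8 9 11 13 15

Derivation:
Frame 1 starts at roll index 0: roll=10 (strike), consumes 1 roll
Frame 2 starts at roll index 1: roll=10 (strike), consumes 1 roll
Frame 3 starts at roll index 2: rolls=5,5 (sum=10), consumes 2 rolls
Frame 4 starts at roll index 4: rolls=4,0 (sum=4), consumes 2 rolls
Frame 5 starts at roll index 6: rolls=2,2 (sum=4), consumes 2 rolls
Frame 6 starts at roll index 8: roll=10 (strike), consumes 1 roll
Frame 7 starts at roll index 9: rolls=5,5 (sum=10), consumes 2 rolls
Frame 8 starts at roll index 11: rolls=9,1 (sum=10), consumes 2 rolls
Frame 9 starts at roll index 13: rolls=2,5 (sum=7), consumes 2 rolls
Frame 10 starts at roll index 15: 3 remaining rolls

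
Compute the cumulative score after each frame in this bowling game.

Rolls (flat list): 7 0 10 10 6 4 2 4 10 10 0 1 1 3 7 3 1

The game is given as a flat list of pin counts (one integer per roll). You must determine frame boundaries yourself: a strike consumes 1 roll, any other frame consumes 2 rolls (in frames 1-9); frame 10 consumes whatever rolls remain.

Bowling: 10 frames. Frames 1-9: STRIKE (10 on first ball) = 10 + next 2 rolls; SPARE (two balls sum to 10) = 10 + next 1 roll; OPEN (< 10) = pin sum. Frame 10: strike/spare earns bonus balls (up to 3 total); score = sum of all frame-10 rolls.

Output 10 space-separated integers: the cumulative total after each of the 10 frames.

Frame 1: OPEN (7+0=7). Cumulative: 7
Frame 2: STRIKE. 10 + next two rolls (10+6) = 26. Cumulative: 33
Frame 3: STRIKE. 10 + next two rolls (6+4) = 20. Cumulative: 53
Frame 4: SPARE (6+4=10). 10 + next roll (2) = 12. Cumulative: 65
Frame 5: OPEN (2+4=6). Cumulative: 71
Frame 6: STRIKE. 10 + next two rolls (10+0) = 20. Cumulative: 91
Frame 7: STRIKE. 10 + next two rolls (0+1) = 11. Cumulative: 102
Frame 8: OPEN (0+1=1). Cumulative: 103
Frame 9: OPEN (1+3=4). Cumulative: 107
Frame 10: SPARE. Sum of all frame-10 rolls (7+3+1) = 11. Cumulative: 118

Answer: 7 33 53 65 71 91 102 103 107 118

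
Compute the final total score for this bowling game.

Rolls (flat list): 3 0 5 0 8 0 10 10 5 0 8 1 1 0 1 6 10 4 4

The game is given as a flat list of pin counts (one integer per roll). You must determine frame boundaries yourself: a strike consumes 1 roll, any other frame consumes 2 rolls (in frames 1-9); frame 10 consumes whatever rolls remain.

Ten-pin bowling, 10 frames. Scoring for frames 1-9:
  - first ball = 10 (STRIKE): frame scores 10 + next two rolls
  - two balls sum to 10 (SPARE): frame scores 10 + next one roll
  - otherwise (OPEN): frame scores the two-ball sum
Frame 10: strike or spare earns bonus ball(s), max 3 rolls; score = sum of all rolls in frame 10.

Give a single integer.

Frame 1: OPEN (3+0=3). Cumulative: 3
Frame 2: OPEN (5+0=5). Cumulative: 8
Frame 3: OPEN (8+0=8). Cumulative: 16
Frame 4: STRIKE. 10 + next two rolls (10+5) = 25. Cumulative: 41
Frame 5: STRIKE. 10 + next two rolls (5+0) = 15. Cumulative: 56
Frame 6: OPEN (5+0=5). Cumulative: 61
Frame 7: OPEN (8+1=9). Cumulative: 70
Frame 8: OPEN (1+0=1). Cumulative: 71
Frame 9: OPEN (1+6=7). Cumulative: 78
Frame 10: STRIKE. Sum of all frame-10 rolls (10+4+4) = 18. Cumulative: 96

Answer: 96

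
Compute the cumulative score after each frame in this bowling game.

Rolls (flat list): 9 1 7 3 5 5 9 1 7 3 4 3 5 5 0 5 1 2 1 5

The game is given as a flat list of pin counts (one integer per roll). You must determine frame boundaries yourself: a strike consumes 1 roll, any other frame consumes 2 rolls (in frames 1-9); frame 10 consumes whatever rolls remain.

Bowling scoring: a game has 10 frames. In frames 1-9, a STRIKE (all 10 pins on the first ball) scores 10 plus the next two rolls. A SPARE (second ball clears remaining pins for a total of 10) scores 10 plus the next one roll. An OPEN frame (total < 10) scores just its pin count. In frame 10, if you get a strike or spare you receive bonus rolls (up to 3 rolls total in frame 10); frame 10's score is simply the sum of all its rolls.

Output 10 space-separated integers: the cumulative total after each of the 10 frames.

Answer: 17 32 51 68 82 89 99 104 107 113

Derivation:
Frame 1: SPARE (9+1=10). 10 + next roll (7) = 17. Cumulative: 17
Frame 2: SPARE (7+3=10). 10 + next roll (5) = 15. Cumulative: 32
Frame 3: SPARE (5+5=10). 10 + next roll (9) = 19. Cumulative: 51
Frame 4: SPARE (9+1=10). 10 + next roll (7) = 17. Cumulative: 68
Frame 5: SPARE (7+3=10). 10 + next roll (4) = 14. Cumulative: 82
Frame 6: OPEN (4+3=7). Cumulative: 89
Frame 7: SPARE (5+5=10). 10 + next roll (0) = 10. Cumulative: 99
Frame 8: OPEN (0+5=5). Cumulative: 104
Frame 9: OPEN (1+2=3). Cumulative: 107
Frame 10: OPEN. Sum of all frame-10 rolls (1+5) = 6. Cumulative: 113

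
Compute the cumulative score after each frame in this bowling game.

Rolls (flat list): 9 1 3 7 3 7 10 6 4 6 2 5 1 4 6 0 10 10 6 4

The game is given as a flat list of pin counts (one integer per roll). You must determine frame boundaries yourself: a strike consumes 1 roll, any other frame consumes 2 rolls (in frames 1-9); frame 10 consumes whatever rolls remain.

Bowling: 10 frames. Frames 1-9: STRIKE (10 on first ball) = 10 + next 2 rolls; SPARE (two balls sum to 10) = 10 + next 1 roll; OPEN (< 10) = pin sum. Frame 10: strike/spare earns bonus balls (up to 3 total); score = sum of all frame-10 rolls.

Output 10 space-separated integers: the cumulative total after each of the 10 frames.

Answer: 13 26 46 66 82 90 96 106 126 146

Derivation:
Frame 1: SPARE (9+1=10). 10 + next roll (3) = 13. Cumulative: 13
Frame 2: SPARE (3+7=10). 10 + next roll (3) = 13. Cumulative: 26
Frame 3: SPARE (3+7=10). 10 + next roll (10) = 20. Cumulative: 46
Frame 4: STRIKE. 10 + next two rolls (6+4) = 20. Cumulative: 66
Frame 5: SPARE (6+4=10). 10 + next roll (6) = 16. Cumulative: 82
Frame 6: OPEN (6+2=8). Cumulative: 90
Frame 7: OPEN (5+1=6). Cumulative: 96
Frame 8: SPARE (4+6=10). 10 + next roll (0) = 10. Cumulative: 106
Frame 9: SPARE (0+10=10). 10 + next roll (10) = 20. Cumulative: 126
Frame 10: STRIKE. Sum of all frame-10 rolls (10+6+4) = 20. Cumulative: 146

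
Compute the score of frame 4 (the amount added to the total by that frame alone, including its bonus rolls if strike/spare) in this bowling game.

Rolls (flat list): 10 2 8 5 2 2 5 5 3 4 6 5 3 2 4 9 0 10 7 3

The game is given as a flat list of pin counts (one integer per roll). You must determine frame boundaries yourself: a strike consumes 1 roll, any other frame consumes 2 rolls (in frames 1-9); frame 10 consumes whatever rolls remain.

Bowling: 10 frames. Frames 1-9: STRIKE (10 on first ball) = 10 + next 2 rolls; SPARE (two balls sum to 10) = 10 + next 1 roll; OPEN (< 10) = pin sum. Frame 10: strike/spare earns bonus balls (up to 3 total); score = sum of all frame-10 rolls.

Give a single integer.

Frame 1: STRIKE. 10 + next two rolls (2+8) = 20. Cumulative: 20
Frame 2: SPARE (2+8=10). 10 + next roll (5) = 15. Cumulative: 35
Frame 3: OPEN (5+2=7). Cumulative: 42
Frame 4: OPEN (2+5=7). Cumulative: 49
Frame 5: OPEN (5+3=8). Cumulative: 57
Frame 6: SPARE (4+6=10). 10 + next roll (5) = 15. Cumulative: 72

Answer: 7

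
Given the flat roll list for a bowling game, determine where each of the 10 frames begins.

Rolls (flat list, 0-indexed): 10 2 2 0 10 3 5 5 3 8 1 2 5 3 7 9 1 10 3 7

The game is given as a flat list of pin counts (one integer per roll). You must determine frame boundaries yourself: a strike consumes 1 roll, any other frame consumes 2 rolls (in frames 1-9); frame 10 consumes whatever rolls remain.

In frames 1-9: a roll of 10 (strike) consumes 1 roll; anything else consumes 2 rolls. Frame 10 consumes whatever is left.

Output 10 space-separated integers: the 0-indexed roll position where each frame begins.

Answer: 0 1 3 5 7 9 11 13 15 17

Derivation:
Frame 1 starts at roll index 0: roll=10 (strike), consumes 1 roll
Frame 2 starts at roll index 1: rolls=2,2 (sum=4), consumes 2 rolls
Frame 3 starts at roll index 3: rolls=0,10 (sum=10), consumes 2 rolls
Frame 4 starts at roll index 5: rolls=3,5 (sum=8), consumes 2 rolls
Frame 5 starts at roll index 7: rolls=5,3 (sum=8), consumes 2 rolls
Frame 6 starts at roll index 9: rolls=8,1 (sum=9), consumes 2 rolls
Frame 7 starts at roll index 11: rolls=2,5 (sum=7), consumes 2 rolls
Frame 8 starts at roll index 13: rolls=3,7 (sum=10), consumes 2 rolls
Frame 9 starts at roll index 15: rolls=9,1 (sum=10), consumes 2 rolls
Frame 10 starts at roll index 17: 3 remaining rolls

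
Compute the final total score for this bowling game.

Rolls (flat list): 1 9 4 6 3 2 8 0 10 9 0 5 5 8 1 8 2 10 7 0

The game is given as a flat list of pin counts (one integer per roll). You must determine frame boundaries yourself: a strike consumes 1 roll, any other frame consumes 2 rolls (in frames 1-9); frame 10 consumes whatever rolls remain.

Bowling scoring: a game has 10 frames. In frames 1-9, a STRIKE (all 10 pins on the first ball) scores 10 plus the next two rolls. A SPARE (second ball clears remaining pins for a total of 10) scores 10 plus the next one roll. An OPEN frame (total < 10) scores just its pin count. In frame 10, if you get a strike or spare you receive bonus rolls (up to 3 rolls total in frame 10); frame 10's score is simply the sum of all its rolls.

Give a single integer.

Frame 1: SPARE (1+9=10). 10 + next roll (4) = 14. Cumulative: 14
Frame 2: SPARE (4+6=10). 10 + next roll (3) = 13. Cumulative: 27
Frame 3: OPEN (3+2=5). Cumulative: 32
Frame 4: OPEN (8+0=8). Cumulative: 40
Frame 5: STRIKE. 10 + next two rolls (9+0) = 19. Cumulative: 59
Frame 6: OPEN (9+0=9). Cumulative: 68
Frame 7: SPARE (5+5=10). 10 + next roll (8) = 18. Cumulative: 86
Frame 8: OPEN (8+1=9). Cumulative: 95
Frame 9: SPARE (8+2=10). 10 + next roll (10) = 20. Cumulative: 115
Frame 10: STRIKE. Sum of all frame-10 rolls (10+7+0) = 17. Cumulative: 132

Answer: 132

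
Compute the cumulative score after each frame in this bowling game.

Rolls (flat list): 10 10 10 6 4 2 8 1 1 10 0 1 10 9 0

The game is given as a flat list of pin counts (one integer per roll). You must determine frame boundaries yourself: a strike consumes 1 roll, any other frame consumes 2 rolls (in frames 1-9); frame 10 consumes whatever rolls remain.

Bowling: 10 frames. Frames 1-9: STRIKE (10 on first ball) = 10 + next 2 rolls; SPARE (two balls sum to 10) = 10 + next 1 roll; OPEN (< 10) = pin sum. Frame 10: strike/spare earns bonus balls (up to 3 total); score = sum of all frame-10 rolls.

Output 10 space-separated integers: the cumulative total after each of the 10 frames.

Frame 1: STRIKE. 10 + next two rolls (10+10) = 30. Cumulative: 30
Frame 2: STRIKE. 10 + next two rolls (10+6) = 26. Cumulative: 56
Frame 3: STRIKE. 10 + next two rolls (6+4) = 20. Cumulative: 76
Frame 4: SPARE (6+4=10). 10 + next roll (2) = 12. Cumulative: 88
Frame 5: SPARE (2+8=10). 10 + next roll (1) = 11. Cumulative: 99
Frame 6: OPEN (1+1=2). Cumulative: 101
Frame 7: STRIKE. 10 + next two rolls (0+1) = 11. Cumulative: 112
Frame 8: OPEN (0+1=1). Cumulative: 113
Frame 9: STRIKE. 10 + next two rolls (9+0) = 19. Cumulative: 132
Frame 10: OPEN. Sum of all frame-10 rolls (9+0) = 9. Cumulative: 141

Answer: 30 56 76 88 99 101 112 113 132 141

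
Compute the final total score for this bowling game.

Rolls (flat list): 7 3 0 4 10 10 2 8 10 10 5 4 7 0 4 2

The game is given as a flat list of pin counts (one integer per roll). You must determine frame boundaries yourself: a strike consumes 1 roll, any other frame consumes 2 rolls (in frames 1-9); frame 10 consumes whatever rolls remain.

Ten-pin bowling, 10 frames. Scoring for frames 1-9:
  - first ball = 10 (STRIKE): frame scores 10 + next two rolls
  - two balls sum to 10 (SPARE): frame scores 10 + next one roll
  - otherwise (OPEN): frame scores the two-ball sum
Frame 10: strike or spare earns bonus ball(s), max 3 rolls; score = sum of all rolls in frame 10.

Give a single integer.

Answer: 142

Derivation:
Frame 1: SPARE (7+3=10). 10 + next roll (0) = 10. Cumulative: 10
Frame 2: OPEN (0+4=4). Cumulative: 14
Frame 3: STRIKE. 10 + next two rolls (10+2) = 22. Cumulative: 36
Frame 4: STRIKE. 10 + next two rolls (2+8) = 20. Cumulative: 56
Frame 5: SPARE (2+8=10). 10 + next roll (10) = 20. Cumulative: 76
Frame 6: STRIKE. 10 + next two rolls (10+5) = 25. Cumulative: 101
Frame 7: STRIKE. 10 + next two rolls (5+4) = 19. Cumulative: 120
Frame 8: OPEN (5+4=9). Cumulative: 129
Frame 9: OPEN (7+0=7). Cumulative: 136
Frame 10: OPEN. Sum of all frame-10 rolls (4+2) = 6. Cumulative: 142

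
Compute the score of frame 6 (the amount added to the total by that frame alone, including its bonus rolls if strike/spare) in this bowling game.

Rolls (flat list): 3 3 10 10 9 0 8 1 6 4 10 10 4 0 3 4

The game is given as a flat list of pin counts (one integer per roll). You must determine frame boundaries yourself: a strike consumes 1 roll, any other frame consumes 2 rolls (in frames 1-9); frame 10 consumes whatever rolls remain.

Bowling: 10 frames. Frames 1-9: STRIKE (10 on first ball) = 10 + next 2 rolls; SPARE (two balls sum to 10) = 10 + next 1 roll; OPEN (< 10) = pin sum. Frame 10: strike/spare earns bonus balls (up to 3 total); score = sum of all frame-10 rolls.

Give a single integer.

Frame 1: OPEN (3+3=6). Cumulative: 6
Frame 2: STRIKE. 10 + next two rolls (10+9) = 29. Cumulative: 35
Frame 3: STRIKE. 10 + next two rolls (9+0) = 19. Cumulative: 54
Frame 4: OPEN (9+0=9). Cumulative: 63
Frame 5: OPEN (8+1=9). Cumulative: 72
Frame 6: SPARE (6+4=10). 10 + next roll (10) = 20. Cumulative: 92
Frame 7: STRIKE. 10 + next two rolls (10+4) = 24. Cumulative: 116
Frame 8: STRIKE. 10 + next two rolls (4+0) = 14. Cumulative: 130

Answer: 20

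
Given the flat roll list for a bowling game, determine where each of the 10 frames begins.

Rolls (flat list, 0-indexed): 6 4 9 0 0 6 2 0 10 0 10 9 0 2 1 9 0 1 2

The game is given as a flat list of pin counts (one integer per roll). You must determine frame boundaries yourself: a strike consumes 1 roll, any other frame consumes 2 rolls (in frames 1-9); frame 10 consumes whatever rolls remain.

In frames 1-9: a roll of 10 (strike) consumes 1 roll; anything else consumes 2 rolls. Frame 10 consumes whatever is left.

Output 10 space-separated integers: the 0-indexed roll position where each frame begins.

Answer: 0 2 4 6 8 9 11 13 15 17

Derivation:
Frame 1 starts at roll index 0: rolls=6,4 (sum=10), consumes 2 rolls
Frame 2 starts at roll index 2: rolls=9,0 (sum=9), consumes 2 rolls
Frame 3 starts at roll index 4: rolls=0,6 (sum=6), consumes 2 rolls
Frame 4 starts at roll index 6: rolls=2,0 (sum=2), consumes 2 rolls
Frame 5 starts at roll index 8: roll=10 (strike), consumes 1 roll
Frame 6 starts at roll index 9: rolls=0,10 (sum=10), consumes 2 rolls
Frame 7 starts at roll index 11: rolls=9,0 (sum=9), consumes 2 rolls
Frame 8 starts at roll index 13: rolls=2,1 (sum=3), consumes 2 rolls
Frame 9 starts at roll index 15: rolls=9,0 (sum=9), consumes 2 rolls
Frame 10 starts at roll index 17: 2 remaining rolls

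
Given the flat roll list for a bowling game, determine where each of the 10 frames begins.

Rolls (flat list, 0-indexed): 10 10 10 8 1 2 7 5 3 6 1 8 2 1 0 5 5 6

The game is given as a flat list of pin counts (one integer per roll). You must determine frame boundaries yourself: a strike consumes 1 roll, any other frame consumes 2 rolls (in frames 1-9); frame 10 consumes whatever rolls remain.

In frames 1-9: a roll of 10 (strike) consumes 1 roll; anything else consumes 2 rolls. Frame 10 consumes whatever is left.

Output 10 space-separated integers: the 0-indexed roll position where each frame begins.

Answer: 0 1 2 3 5 7 9 11 13 15

Derivation:
Frame 1 starts at roll index 0: roll=10 (strike), consumes 1 roll
Frame 2 starts at roll index 1: roll=10 (strike), consumes 1 roll
Frame 3 starts at roll index 2: roll=10 (strike), consumes 1 roll
Frame 4 starts at roll index 3: rolls=8,1 (sum=9), consumes 2 rolls
Frame 5 starts at roll index 5: rolls=2,7 (sum=9), consumes 2 rolls
Frame 6 starts at roll index 7: rolls=5,3 (sum=8), consumes 2 rolls
Frame 7 starts at roll index 9: rolls=6,1 (sum=7), consumes 2 rolls
Frame 8 starts at roll index 11: rolls=8,2 (sum=10), consumes 2 rolls
Frame 9 starts at roll index 13: rolls=1,0 (sum=1), consumes 2 rolls
Frame 10 starts at roll index 15: 3 remaining rolls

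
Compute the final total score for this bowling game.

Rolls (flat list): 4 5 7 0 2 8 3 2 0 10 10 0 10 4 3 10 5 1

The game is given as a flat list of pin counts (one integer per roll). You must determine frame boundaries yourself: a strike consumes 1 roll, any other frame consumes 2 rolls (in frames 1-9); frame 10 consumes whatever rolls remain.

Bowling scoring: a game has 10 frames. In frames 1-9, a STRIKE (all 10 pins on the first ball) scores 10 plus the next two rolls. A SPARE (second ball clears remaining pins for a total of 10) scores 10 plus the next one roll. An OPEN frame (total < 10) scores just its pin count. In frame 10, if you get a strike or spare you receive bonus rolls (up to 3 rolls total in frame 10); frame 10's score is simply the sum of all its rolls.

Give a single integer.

Answer: 117

Derivation:
Frame 1: OPEN (4+5=9). Cumulative: 9
Frame 2: OPEN (7+0=7). Cumulative: 16
Frame 3: SPARE (2+8=10). 10 + next roll (3) = 13. Cumulative: 29
Frame 4: OPEN (3+2=5). Cumulative: 34
Frame 5: SPARE (0+10=10). 10 + next roll (10) = 20. Cumulative: 54
Frame 6: STRIKE. 10 + next two rolls (0+10) = 20. Cumulative: 74
Frame 7: SPARE (0+10=10). 10 + next roll (4) = 14. Cumulative: 88
Frame 8: OPEN (4+3=7). Cumulative: 95
Frame 9: STRIKE. 10 + next two rolls (5+1) = 16. Cumulative: 111
Frame 10: OPEN. Sum of all frame-10 rolls (5+1) = 6. Cumulative: 117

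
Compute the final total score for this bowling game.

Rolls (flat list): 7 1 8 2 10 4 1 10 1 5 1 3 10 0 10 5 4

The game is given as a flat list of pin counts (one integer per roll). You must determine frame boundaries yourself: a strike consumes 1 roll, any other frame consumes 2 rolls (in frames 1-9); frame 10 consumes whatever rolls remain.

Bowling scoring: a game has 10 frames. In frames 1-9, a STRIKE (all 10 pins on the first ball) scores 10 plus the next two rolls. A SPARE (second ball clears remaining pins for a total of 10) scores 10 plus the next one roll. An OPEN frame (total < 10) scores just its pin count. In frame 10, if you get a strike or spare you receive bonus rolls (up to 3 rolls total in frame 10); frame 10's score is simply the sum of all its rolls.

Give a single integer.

Answer: 118

Derivation:
Frame 1: OPEN (7+1=8). Cumulative: 8
Frame 2: SPARE (8+2=10). 10 + next roll (10) = 20. Cumulative: 28
Frame 3: STRIKE. 10 + next two rolls (4+1) = 15. Cumulative: 43
Frame 4: OPEN (4+1=5). Cumulative: 48
Frame 5: STRIKE. 10 + next two rolls (1+5) = 16. Cumulative: 64
Frame 6: OPEN (1+5=6). Cumulative: 70
Frame 7: OPEN (1+3=4). Cumulative: 74
Frame 8: STRIKE. 10 + next two rolls (0+10) = 20. Cumulative: 94
Frame 9: SPARE (0+10=10). 10 + next roll (5) = 15. Cumulative: 109
Frame 10: OPEN. Sum of all frame-10 rolls (5+4) = 9. Cumulative: 118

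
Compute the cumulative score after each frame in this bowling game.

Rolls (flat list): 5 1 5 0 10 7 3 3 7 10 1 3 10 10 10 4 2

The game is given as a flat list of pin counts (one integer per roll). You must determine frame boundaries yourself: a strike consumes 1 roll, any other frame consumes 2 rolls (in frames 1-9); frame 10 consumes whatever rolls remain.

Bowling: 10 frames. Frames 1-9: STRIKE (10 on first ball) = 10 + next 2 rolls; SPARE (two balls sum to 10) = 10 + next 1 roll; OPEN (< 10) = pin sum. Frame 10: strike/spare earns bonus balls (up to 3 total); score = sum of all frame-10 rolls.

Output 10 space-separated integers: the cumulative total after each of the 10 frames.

Answer: 6 11 31 44 64 78 82 112 136 152

Derivation:
Frame 1: OPEN (5+1=6). Cumulative: 6
Frame 2: OPEN (5+0=5). Cumulative: 11
Frame 3: STRIKE. 10 + next two rolls (7+3) = 20. Cumulative: 31
Frame 4: SPARE (7+3=10). 10 + next roll (3) = 13. Cumulative: 44
Frame 5: SPARE (3+7=10). 10 + next roll (10) = 20. Cumulative: 64
Frame 6: STRIKE. 10 + next two rolls (1+3) = 14. Cumulative: 78
Frame 7: OPEN (1+3=4). Cumulative: 82
Frame 8: STRIKE. 10 + next two rolls (10+10) = 30. Cumulative: 112
Frame 9: STRIKE. 10 + next two rolls (10+4) = 24. Cumulative: 136
Frame 10: STRIKE. Sum of all frame-10 rolls (10+4+2) = 16. Cumulative: 152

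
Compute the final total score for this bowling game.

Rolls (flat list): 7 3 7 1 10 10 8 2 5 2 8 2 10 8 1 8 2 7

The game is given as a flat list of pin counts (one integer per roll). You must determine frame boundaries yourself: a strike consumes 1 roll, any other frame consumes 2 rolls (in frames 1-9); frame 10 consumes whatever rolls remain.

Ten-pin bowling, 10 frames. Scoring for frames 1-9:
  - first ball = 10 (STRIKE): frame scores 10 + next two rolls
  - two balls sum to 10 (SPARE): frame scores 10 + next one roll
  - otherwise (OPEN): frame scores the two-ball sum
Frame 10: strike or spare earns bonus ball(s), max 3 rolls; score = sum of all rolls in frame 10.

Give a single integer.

Frame 1: SPARE (7+3=10). 10 + next roll (7) = 17. Cumulative: 17
Frame 2: OPEN (7+1=8). Cumulative: 25
Frame 3: STRIKE. 10 + next two rolls (10+8) = 28. Cumulative: 53
Frame 4: STRIKE. 10 + next two rolls (8+2) = 20. Cumulative: 73
Frame 5: SPARE (8+2=10). 10 + next roll (5) = 15. Cumulative: 88
Frame 6: OPEN (5+2=7). Cumulative: 95
Frame 7: SPARE (8+2=10). 10 + next roll (10) = 20. Cumulative: 115
Frame 8: STRIKE. 10 + next two rolls (8+1) = 19. Cumulative: 134
Frame 9: OPEN (8+1=9). Cumulative: 143
Frame 10: SPARE. Sum of all frame-10 rolls (8+2+7) = 17. Cumulative: 160

Answer: 160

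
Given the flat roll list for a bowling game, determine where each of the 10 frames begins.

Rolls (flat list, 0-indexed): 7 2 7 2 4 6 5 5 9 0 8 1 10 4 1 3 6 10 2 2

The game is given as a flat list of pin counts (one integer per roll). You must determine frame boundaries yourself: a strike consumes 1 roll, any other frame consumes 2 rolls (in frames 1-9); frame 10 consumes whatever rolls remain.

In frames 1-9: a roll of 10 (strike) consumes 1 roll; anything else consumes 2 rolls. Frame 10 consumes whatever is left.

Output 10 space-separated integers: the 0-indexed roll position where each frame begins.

Frame 1 starts at roll index 0: rolls=7,2 (sum=9), consumes 2 rolls
Frame 2 starts at roll index 2: rolls=7,2 (sum=9), consumes 2 rolls
Frame 3 starts at roll index 4: rolls=4,6 (sum=10), consumes 2 rolls
Frame 4 starts at roll index 6: rolls=5,5 (sum=10), consumes 2 rolls
Frame 5 starts at roll index 8: rolls=9,0 (sum=9), consumes 2 rolls
Frame 6 starts at roll index 10: rolls=8,1 (sum=9), consumes 2 rolls
Frame 7 starts at roll index 12: roll=10 (strike), consumes 1 roll
Frame 8 starts at roll index 13: rolls=4,1 (sum=5), consumes 2 rolls
Frame 9 starts at roll index 15: rolls=3,6 (sum=9), consumes 2 rolls
Frame 10 starts at roll index 17: 3 remaining rolls

Answer: 0 2 4 6 8 10 12 13 15 17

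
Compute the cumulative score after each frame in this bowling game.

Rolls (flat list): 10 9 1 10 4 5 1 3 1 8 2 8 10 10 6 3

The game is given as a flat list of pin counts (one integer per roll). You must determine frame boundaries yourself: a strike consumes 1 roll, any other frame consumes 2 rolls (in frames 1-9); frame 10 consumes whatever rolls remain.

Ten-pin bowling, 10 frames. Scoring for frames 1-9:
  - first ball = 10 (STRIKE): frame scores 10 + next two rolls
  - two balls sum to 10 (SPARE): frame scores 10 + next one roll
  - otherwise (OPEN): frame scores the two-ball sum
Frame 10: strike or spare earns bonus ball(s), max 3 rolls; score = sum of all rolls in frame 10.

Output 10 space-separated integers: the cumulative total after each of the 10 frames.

Answer: 20 40 59 68 72 81 101 127 146 155

Derivation:
Frame 1: STRIKE. 10 + next two rolls (9+1) = 20. Cumulative: 20
Frame 2: SPARE (9+1=10). 10 + next roll (10) = 20. Cumulative: 40
Frame 3: STRIKE. 10 + next two rolls (4+5) = 19. Cumulative: 59
Frame 4: OPEN (4+5=9). Cumulative: 68
Frame 5: OPEN (1+3=4). Cumulative: 72
Frame 6: OPEN (1+8=9). Cumulative: 81
Frame 7: SPARE (2+8=10). 10 + next roll (10) = 20. Cumulative: 101
Frame 8: STRIKE. 10 + next two rolls (10+6) = 26. Cumulative: 127
Frame 9: STRIKE. 10 + next two rolls (6+3) = 19. Cumulative: 146
Frame 10: OPEN. Sum of all frame-10 rolls (6+3) = 9. Cumulative: 155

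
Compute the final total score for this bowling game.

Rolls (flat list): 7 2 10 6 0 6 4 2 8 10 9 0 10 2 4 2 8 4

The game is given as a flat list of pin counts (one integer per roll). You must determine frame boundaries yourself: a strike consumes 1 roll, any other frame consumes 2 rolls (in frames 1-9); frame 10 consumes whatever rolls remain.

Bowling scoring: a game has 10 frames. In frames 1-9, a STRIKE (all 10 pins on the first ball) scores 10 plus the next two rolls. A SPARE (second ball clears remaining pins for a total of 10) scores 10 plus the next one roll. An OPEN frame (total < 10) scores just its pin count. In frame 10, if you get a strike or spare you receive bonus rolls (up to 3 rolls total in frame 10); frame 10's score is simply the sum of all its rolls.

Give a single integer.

Frame 1: OPEN (7+2=9). Cumulative: 9
Frame 2: STRIKE. 10 + next two rolls (6+0) = 16. Cumulative: 25
Frame 3: OPEN (6+0=6). Cumulative: 31
Frame 4: SPARE (6+4=10). 10 + next roll (2) = 12. Cumulative: 43
Frame 5: SPARE (2+8=10). 10 + next roll (10) = 20. Cumulative: 63
Frame 6: STRIKE. 10 + next two rolls (9+0) = 19. Cumulative: 82
Frame 7: OPEN (9+0=9). Cumulative: 91
Frame 8: STRIKE. 10 + next two rolls (2+4) = 16. Cumulative: 107
Frame 9: OPEN (2+4=6). Cumulative: 113
Frame 10: SPARE. Sum of all frame-10 rolls (2+8+4) = 14. Cumulative: 127

Answer: 127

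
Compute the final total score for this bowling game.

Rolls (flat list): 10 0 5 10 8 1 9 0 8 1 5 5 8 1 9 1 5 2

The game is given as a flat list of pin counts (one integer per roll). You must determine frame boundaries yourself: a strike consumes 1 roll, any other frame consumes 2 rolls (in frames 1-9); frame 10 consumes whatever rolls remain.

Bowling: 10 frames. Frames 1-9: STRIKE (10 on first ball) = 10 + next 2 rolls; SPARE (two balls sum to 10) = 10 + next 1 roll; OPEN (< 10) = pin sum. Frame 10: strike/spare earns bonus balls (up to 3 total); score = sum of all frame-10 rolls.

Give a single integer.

Answer: 115

Derivation:
Frame 1: STRIKE. 10 + next two rolls (0+5) = 15. Cumulative: 15
Frame 2: OPEN (0+5=5). Cumulative: 20
Frame 3: STRIKE. 10 + next two rolls (8+1) = 19. Cumulative: 39
Frame 4: OPEN (8+1=9). Cumulative: 48
Frame 5: OPEN (9+0=9). Cumulative: 57
Frame 6: OPEN (8+1=9). Cumulative: 66
Frame 7: SPARE (5+5=10). 10 + next roll (8) = 18. Cumulative: 84
Frame 8: OPEN (8+1=9). Cumulative: 93
Frame 9: SPARE (9+1=10). 10 + next roll (5) = 15. Cumulative: 108
Frame 10: OPEN. Sum of all frame-10 rolls (5+2) = 7. Cumulative: 115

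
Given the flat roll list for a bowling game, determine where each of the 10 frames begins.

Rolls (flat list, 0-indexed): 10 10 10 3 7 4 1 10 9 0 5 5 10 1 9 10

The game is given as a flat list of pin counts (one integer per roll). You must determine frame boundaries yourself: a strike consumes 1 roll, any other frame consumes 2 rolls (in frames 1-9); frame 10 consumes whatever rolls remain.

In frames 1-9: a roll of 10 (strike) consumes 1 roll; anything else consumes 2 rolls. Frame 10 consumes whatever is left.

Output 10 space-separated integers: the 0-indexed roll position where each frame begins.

Answer: 0 1 2 3 5 7 8 10 12 13

Derivation:
Frame 1 starts at roll index 0: roll=10 (strike), consumes 1 roll
Frame 2 starts at roll index 1: roll=10 (strike), consumes 1 roll
Frame 3 starts at roll index 2: roll=10 (strike), consumes 1 roll
Frame 4 starts at roll index 3: rolls=3,7 (sum=10), consumes 2 rolls
Frame 5 starts at roll index 5: rolls=4,1 (sum=5), consumes 2 rolls
Frame 6 starts at roll index 7: roll=10 (strike), consumes 1 roll
Frame 7 starts at roll index 8: rolls=9,0 (sum=9), consumes 2 rolls
Frame 8 starts at roll index 10: rolls=5,5 (sum=10), consumes 2 rolls
Frame 9 starts at roll index 12: roll=10 (strike), consumes 1 roll
Frame 10 starts at roll index 13: 3 remaining rolls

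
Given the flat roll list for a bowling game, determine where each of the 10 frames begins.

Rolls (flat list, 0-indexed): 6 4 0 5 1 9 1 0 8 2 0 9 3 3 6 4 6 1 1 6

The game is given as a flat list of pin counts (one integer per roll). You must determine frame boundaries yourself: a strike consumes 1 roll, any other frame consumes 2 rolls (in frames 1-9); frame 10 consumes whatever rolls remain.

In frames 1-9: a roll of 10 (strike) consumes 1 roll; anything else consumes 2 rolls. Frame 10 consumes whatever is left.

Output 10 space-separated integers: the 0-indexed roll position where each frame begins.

Answer: 0 2 4 6 8 10 12 14 16 18

Derivation:
Frame 1 starts at roll index 0: rolls=6,4 (sum=10), consumes 2 rolls
Frame 2 starts at roll index 2: rolls=0,5 (sum=5), consumes 2 rolls
Frame 3 starts at roll index 4: rolls=1,9 (sum=10), consumes 2 rolls
Frame 4 starts at roll index 6: rolls=1,0 (sum=1), consumes 2 rolls
Frame 5 starts at roll index 8: rolls=8,2 (sum=10), consumes 2 rolls
Frame 6 starts at roll index 10: rolls=0,9 (sum=9), consumes 2 rolls
Frame 7 starts at roll index 12: rolls=3,3 (sum=6), consumes 2 rolls
Frame 8 starts at roll index 14: rolls=6,4 (sum=10), consumes 2 rolls
Frame 9 starts at roll index 16: rolls=6,1 (sum=7), consumes 2 rolls
Frame 10 starts at roll index 18: 2 remaining rolls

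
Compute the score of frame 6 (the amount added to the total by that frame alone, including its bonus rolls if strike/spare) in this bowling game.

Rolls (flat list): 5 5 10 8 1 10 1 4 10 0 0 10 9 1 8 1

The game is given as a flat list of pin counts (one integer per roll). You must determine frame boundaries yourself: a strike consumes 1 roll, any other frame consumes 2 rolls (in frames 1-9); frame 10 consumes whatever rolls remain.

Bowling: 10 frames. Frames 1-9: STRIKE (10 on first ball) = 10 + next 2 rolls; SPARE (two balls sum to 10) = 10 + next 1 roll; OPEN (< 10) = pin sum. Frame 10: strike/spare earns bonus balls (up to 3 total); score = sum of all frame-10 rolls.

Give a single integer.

Frame 1: SPARE (5+5=10). 10 + next roll (10) = 20. Cumulative: 20
Frame 2: STRIKE. 10 + next two rolls (8+1) = 19. Cumulative: 39
Frame 3: OPEN (8+1=9). Cumulative: 48
Frame 4: STRIKE. 10 + next two rolls (1+4) = 15. Cumulative: 63
Frame 5: OPEN (1+4=5). Cumulative: 68
Frame 6: STRIKE. 10 + next two rolls (0+0) = 10. Cumulative: 78
Frame 7: OPEN (0+0=0). Cumulative: 78
Frame 8: STRIKE. 10 + next two rolls (9+1) = 20. Cumulative: 98

Answer: 10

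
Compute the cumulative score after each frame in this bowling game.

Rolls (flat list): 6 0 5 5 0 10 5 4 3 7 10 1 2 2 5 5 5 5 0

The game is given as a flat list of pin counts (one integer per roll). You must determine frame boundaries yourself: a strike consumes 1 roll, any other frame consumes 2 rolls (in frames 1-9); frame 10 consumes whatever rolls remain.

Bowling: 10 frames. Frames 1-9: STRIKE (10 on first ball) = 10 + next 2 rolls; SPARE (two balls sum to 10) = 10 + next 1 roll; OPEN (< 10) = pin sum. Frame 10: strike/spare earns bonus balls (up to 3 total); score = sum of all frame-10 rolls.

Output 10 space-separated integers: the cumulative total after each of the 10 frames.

Answer: 6 16 31 40 60 73 76 83 98 103

Derivation:
Frame 1: OPEN (6+0=6). Cumulative: 6
Frame 2: SPARE (5+5=10). 10 + next roll (0) = 10. Cumulative: 16
Frame 3: SPARE (0+10=10). 10 + next roll (5) = 15. Cumulative: 31
Frame 4: OPEN (5+4=9). Cumulative: 40
Frame 5: SPARE (3+7=10). 10 + next roll (10) = 20. Cumulative: 60
Frame 6: STRIKE. 10 + next two rolls (1+2) = 13. Cumulative: 73
Frame 7: OPEN (1+2=3). Cumulative: 76
Frame 8: OPEN (2+5=7). Cumulative: 83
Frame 9: SPARE (5+5=10). 10 + next roll (5) = 15. Cumulative: 98
Frame 10: OPEN. Sum of all frame-10 rolls (5+0) = 5. Cumulative: 103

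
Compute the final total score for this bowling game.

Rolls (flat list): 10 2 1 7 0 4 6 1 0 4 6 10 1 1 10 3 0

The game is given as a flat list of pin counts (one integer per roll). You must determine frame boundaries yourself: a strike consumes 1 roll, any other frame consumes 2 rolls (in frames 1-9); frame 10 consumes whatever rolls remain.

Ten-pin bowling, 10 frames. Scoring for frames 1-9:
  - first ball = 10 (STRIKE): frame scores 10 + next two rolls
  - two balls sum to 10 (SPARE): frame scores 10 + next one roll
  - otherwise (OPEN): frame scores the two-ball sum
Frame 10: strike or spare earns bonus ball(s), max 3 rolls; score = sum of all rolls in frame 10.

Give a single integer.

Frame 1: STRIKE. 10 + next two rolls (2+1) = 13. Cumulative: 13
Frame 2: OPEN (2+1=3). Cumulative: 16
Frame 3: OPEN (7+0=7). Cumulative: 23
Frame 4: SPARE (4+6=10). 10 + next roll (1) = 11. Cumulative: 34
Frame 5: OPEN (1+0=1). Cumulative: 35
Frame 6: SPARE (4+6=10). 10 + next roll (10) = 20. Cumulative: 55
Frame 7: STRIKE. 10 + next two rolls (1+1) = 12. Cumulative: 67
Frame 8: OPEN (1+1=2). Cumulative: 69
Frame 9: STRIKE. 10 + next two rolls (3+0) = 13. Cumulative: 82
Frame 10: OPEN. Sum of all frame-10 rolls (3+0) = 3. Cumulative: 85

Answer: 85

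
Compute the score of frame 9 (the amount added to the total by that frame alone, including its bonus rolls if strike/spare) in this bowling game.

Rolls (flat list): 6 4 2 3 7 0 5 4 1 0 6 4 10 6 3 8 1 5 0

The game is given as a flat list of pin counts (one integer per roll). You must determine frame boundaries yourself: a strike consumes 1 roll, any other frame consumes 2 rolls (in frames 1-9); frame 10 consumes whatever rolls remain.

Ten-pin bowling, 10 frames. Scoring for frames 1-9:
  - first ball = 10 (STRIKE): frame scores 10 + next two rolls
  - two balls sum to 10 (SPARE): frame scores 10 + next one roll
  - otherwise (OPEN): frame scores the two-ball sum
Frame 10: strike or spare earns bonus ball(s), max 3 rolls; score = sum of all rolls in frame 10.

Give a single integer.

Frame 1: SPARE (6+4=10). 10 + next roll (2) = 12. Cumulative: 12
Frame 2: OPEN (2+3=5). Cumulative: 17
Frame 3: OPEN (7+0=7). Cumulative: 24
Frame 4: OPEN (5+4=9). Cumulative: 33
Frame 5: OPEN (1+0=1). Cumulative: 34
Frame 6: SPARE (6+4=10). 10 + next roll (10) = 20. Cumulative: 54
Frame 7: STRIKE. 10 + next two rolls (6+3) = 19. Cumulative: 73
Frame 8: OPEN (6+3=9). Cumulative: 82
Frame 9: OPEN (8+1=9). Cumulative: 91
Frame 10: OPEN. Sum of all frame-10 rolls (5+0) = 5. Cumulative: 96

Answer: 9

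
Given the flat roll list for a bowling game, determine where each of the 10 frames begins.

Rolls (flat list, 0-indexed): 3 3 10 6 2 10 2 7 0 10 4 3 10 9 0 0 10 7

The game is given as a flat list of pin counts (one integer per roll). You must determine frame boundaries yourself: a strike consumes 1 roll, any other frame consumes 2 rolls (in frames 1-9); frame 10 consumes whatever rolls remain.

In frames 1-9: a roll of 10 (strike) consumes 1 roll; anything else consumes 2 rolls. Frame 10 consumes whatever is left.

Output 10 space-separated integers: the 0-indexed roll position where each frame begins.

Frame 1 starts at roll index 0: rolls=3,3 (sum=6), consumes 2 rolls
Frame 2 starts at roll index 2: roll=10 (strike), consumes 1 roll
Frame 3 starts at roll index 3: rolls=6,2 (sum=8), consumes 2 rolls
Frame 4 starts at roll index 5: roll=10 (strike), consumes 1 roll
Frame 5 starts at roll index 6: rolls=2,7 (sum=9), consumes 2 rolls
Frame 6 starts at roll index 8: rolls=0,10 (sum=10), consumes 2 rolls
Frame 7 starts at roll index 10: rolls=4,3 (sum=7), consumes 2 rolls
Frame 8 starts at roll index 12: roll=10 (strike), consumes 1 roll
Frame 9 starts at roll index 13: rolls=9,0 (sum=9), consumes 2 rolls
Frame 10 starts at roll index 15: 3 remaining rolls

Answer: 0 2 3 5 6 8 10 12 13 15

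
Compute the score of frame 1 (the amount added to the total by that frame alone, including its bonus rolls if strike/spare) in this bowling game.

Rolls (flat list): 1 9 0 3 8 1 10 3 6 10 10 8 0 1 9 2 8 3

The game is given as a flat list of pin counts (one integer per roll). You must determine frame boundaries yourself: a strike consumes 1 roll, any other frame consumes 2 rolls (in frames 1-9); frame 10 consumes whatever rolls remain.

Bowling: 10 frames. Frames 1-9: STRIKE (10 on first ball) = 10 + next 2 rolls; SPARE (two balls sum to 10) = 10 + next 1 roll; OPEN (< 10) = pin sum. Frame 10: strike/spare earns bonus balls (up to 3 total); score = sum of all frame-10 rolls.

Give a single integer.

Answer: 10

Derivation:
Frame 1: SPARE (1+9=10). 10 + next roll (0) = 10. Cumulative: 10
Frame 2: OPEN (0+3=3). Cumulative: 13
Frame 3: OPEN (8+1=9). Cumulative: 22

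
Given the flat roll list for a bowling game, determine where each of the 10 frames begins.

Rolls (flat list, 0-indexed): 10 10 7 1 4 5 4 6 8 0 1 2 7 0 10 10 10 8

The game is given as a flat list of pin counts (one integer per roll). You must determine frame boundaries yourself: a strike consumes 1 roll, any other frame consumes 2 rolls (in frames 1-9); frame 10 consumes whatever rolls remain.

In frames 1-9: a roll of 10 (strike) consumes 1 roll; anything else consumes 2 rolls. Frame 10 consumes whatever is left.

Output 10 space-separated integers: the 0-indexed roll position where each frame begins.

Answer: 0 1 2 4 6 8 10 12 14 15

Derivation:
Frame 1 starts at roll index 0: roll=10 (strike), consumes 1 roll
Frame 2 starts at roll index 1: roll=10 (strike), consumes 1 roll
Frame 3 starts at roll index 2: rolls=7,1 (sum=8), consumes 2 rolls
Frame 4 starts at roll index 4: rolls=4,5 (sum=9), consumes 2 rolls
Frame 5 starts at roll index 6: rolls=4,6 (sum=10), consumes 2 rolls
Frame 6 starts at roll index 8: rolls=8,0 (sum=8), consumes 2 rolls
Frame 7 starts at roll index 10: rolls=1,2 (sum=3), consumes 2 rolls
Frame 8 starts at roll index 12: rolls=7,0 (sum=7), consumes 2 rolls
Frame 9 starts at roll index 14: roll=10 (strike), consumes 1 roll
Frame 10 starts at roll index 15: 3 remaining rolls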